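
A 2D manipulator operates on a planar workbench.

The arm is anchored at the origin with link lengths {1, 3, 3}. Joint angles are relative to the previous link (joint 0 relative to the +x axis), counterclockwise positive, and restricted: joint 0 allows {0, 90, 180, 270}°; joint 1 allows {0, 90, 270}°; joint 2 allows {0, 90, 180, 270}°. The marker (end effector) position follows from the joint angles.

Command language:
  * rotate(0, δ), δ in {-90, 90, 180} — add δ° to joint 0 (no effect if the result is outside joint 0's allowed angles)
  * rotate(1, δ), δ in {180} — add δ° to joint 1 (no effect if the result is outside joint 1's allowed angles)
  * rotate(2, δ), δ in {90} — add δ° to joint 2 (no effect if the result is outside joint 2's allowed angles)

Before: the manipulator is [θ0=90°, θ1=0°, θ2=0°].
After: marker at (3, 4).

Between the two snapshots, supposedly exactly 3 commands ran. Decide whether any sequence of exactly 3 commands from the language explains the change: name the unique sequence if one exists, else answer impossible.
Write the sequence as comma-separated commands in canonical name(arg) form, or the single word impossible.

rotate(2, 90), rotate(2, 90), rotate(2, 90)

initial: [θ0=90°, θ1=0°, θ2=0°]
[1] after rotate(2, 90): [θ0=90°, θ1=0°, θ2=90°]
[2] after rotate(2, 90): [θ0=90°, θ1=0°, θ2=180°]
[3] after rotate(2, 90): [θ0=90°, θ1=0°, θ2=270°]
uniquely the one of 125 3-step routes that fits.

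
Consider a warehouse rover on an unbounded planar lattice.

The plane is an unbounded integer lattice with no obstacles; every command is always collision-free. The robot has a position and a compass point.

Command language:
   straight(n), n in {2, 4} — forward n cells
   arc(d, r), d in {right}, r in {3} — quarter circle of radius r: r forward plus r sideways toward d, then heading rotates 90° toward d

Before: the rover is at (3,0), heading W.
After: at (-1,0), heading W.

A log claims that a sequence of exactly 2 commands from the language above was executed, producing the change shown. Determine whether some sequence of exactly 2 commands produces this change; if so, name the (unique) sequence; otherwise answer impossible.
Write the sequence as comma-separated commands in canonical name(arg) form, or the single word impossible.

straight(2), straight(2)

key: heading stays W — no command in the sequence turns
from: at (3,0), heading W
[1] after straight(2): at (1,0), heading W
[2] after straight(2): at (-1,0), heading W
uniquely the one of 9 2-step routes that fits.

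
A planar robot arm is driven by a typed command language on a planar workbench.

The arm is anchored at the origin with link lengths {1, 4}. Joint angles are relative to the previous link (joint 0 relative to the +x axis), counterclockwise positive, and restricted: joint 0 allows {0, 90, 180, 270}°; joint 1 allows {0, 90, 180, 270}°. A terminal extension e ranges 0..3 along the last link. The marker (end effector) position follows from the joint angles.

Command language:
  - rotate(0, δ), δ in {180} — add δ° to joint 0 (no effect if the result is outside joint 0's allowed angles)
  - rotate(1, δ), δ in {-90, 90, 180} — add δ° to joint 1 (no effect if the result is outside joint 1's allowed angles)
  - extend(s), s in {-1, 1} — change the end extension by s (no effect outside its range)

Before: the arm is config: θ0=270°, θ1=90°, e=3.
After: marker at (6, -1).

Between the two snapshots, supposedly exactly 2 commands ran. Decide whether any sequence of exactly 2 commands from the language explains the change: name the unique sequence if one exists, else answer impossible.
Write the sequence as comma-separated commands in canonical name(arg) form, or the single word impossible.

key: running extend(-1) before extend(1) would end elsewhere — order is forced
initial: config: θ0=270°, θ1=90°, e=3
1. extend(1) → config: θ0=270°, θ1=90°, e=3
2. extend(-1) → config: θ0=270°, θ1=90°, e=2
no rival 2-sequence matches.

extend(1), extend(-1)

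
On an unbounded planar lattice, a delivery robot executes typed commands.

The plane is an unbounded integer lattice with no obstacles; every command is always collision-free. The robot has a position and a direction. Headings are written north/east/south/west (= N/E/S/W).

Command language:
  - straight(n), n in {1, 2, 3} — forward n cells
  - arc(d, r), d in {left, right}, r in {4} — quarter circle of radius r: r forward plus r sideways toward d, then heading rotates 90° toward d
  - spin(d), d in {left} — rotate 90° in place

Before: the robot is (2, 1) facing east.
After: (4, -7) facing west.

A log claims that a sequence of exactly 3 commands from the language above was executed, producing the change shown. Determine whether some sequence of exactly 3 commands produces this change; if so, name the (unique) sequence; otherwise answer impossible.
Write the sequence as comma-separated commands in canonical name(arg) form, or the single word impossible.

key: order matters: swapping straight(2) and arc(right, 4) lands elsewhere
from: (2, 1) facing east
[1] after straight(2): (4, 1) facing east
[2] after arc(right, 4): (8, -3) facing south
[3] after arc(right, 4): (4, -7) facing west
no rival 3-sequence matches.

straight(2), arc(right, 4), arc(right, 4)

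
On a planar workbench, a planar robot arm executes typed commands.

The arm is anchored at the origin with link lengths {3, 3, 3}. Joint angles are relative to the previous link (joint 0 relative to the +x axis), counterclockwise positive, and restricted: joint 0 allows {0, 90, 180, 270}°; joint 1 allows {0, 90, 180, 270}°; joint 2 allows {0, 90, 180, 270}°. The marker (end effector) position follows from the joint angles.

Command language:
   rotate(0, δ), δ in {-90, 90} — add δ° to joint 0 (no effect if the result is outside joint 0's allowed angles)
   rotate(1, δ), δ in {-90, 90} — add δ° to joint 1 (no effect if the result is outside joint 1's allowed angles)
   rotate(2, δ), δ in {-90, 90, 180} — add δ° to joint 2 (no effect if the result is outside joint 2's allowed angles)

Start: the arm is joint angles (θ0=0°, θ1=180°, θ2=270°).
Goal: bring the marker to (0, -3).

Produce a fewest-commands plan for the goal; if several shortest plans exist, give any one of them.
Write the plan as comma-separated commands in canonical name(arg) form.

begin: joint angles (θ0=0°, θ1=180°, θ2=270°)
[1] after rotate(2, 180): joint angles (θ0=0°, θ1=180°, θ2=90°)
shorter routes all fall short; 1 is best.

rotate(2, 180)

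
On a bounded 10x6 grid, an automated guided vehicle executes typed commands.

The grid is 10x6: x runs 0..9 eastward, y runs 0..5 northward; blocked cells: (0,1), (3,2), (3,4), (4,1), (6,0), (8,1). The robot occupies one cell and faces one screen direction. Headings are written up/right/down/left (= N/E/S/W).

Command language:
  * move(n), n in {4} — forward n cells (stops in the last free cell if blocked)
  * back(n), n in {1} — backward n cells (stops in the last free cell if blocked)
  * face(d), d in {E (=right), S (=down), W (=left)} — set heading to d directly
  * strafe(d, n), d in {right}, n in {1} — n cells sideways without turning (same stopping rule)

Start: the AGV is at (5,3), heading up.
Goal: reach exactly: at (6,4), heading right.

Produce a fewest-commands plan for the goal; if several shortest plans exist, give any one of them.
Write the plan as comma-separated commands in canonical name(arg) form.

begin: at (5,3), heading up
[1] after face(W): at (5,3), heading left
[2] after strafe(right, 1): at (5,4), heading left
[3] after back(1): at (6,4), heading left
[4] after face(E): at (6,4), heading right
minimal: 4 command(s), checked below 4.

face(W), strafe(right, 1), back(1), face(E)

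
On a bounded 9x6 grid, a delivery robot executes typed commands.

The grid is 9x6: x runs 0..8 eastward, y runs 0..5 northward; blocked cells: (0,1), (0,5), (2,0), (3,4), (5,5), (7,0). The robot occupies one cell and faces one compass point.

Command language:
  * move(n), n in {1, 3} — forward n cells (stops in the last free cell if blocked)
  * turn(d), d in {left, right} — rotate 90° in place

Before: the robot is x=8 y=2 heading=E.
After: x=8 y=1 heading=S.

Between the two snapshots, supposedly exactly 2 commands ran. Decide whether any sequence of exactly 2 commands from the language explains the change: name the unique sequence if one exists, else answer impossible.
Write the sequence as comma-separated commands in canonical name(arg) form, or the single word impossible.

turn(right), move(1)

key: running move(1) before turn(right) would end elsewhere — order is forced
t0: x=8 y=2 heading=E
1. turn(right) → x=8 y=2 heading=S
2. move(1) → x=8 y=1 heading=S
no rival 2-sequence matches.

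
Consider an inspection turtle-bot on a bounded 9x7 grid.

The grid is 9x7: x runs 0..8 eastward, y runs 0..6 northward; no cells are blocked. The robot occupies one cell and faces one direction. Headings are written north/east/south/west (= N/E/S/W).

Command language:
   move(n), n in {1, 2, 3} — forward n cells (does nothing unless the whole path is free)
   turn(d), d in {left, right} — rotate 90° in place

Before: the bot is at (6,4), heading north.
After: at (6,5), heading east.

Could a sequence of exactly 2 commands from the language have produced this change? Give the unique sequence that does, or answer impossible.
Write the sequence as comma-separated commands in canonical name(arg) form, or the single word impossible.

key: cell and facing (now E) both changed — the 2 commands mix motion and turning
initial: at (6,4), heading north
[1] after move(1): at (6,5), heading north
[2] after turn(right): at (6,5), heading east
all 25 alternatives checked — unique.

move(1), turn(right)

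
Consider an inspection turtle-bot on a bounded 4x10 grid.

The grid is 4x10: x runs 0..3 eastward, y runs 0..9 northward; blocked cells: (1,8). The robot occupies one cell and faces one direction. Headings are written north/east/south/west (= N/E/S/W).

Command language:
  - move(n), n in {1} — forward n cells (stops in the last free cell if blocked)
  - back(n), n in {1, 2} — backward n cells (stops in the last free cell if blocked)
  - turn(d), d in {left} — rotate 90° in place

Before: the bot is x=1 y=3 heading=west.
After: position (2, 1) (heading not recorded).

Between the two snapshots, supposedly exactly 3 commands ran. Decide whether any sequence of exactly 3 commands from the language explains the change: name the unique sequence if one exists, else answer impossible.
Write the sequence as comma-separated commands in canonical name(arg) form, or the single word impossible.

all 64 sequences checked — none match.

impossible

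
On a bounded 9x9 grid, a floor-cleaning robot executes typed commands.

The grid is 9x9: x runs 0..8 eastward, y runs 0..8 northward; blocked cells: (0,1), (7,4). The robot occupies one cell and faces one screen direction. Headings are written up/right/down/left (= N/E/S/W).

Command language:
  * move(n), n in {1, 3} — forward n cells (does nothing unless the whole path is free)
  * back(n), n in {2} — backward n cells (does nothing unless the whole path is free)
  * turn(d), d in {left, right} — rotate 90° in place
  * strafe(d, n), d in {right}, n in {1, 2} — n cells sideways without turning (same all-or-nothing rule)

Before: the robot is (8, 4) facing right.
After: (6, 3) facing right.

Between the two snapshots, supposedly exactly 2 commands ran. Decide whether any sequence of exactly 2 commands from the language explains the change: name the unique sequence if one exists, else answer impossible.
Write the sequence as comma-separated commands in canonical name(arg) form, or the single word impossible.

strafe(right, 1), back(2)

key: running back(2) before strafe(right, 1) would end elsewhere — order is forced
from: (8, 4) facing right
t=1 strafe(right, 1) ⇒ (8, 3) facing right
t=2 back(2) ⇒ (6, 3) facing right
no rival 2-sequence matches.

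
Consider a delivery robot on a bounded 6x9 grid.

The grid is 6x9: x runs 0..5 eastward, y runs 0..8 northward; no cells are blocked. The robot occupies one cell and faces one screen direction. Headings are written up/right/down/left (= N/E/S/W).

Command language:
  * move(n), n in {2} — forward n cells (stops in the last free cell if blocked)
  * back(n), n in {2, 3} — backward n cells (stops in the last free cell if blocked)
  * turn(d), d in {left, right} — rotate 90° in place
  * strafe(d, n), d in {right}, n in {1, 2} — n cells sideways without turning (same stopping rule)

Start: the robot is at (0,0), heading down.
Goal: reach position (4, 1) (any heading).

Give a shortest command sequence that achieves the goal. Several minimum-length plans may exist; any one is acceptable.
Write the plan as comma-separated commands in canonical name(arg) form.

t0: at (0,0), heading down
1. turn(right) → at (0,0), heading left
2. back(2) → at (2,0), heading left
3. back(2) → at (4,0), heading left
4. strafe(right, 1) → at (4,1), heading left
shorter routes all fall short; 4 is best.

turn(right), back(2), back(2), strafe(right, 1)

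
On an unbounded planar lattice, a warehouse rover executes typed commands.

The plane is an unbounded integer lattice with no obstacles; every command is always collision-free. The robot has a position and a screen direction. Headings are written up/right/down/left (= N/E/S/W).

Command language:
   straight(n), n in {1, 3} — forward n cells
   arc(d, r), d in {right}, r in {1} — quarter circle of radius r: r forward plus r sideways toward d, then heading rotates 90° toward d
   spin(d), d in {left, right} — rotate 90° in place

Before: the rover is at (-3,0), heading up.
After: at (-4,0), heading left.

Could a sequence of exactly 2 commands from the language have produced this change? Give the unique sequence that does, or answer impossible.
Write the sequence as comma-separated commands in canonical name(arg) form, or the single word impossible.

spin(left), straight(1)

key: position moved to (-4,0) AND the heading swung to W — translation plus rotation needed
begin: at (-3,0), heading up
step 1 (spin(left)): at (-3,0), heading left
step 2 (straight(1)): at (-4,0), heading left
no rival 2-sequence matches.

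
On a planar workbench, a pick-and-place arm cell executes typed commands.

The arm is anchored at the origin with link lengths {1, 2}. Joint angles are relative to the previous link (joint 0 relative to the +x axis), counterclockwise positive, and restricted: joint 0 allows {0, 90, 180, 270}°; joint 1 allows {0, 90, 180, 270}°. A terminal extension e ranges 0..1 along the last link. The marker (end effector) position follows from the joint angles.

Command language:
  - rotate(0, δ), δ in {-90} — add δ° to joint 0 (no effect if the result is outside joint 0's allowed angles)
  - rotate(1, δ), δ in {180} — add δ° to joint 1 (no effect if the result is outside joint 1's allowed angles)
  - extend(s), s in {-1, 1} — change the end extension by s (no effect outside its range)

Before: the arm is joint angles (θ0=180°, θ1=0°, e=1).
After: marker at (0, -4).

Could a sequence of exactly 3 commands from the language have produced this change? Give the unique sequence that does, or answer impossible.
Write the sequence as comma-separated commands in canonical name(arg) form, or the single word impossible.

rotate(0, -90), rotate(0, -90), rotate(0, -90)

begin: joint angles (θ0=180°, θ1=0°, e=1)
t=1 rotate(0, -90) ⇒ joint angles (θ0=90°, θ1=0°, e=1)
t=2 rotate(0, -90) ⇒ joint angles (θ0=0°, θ1=0°, e=1)
t=3 rotate(0, -90) ⇒ joint angles (θ0=270°, θ1=0°, e=1)
uniquely the one of 64 3-step routes that fits.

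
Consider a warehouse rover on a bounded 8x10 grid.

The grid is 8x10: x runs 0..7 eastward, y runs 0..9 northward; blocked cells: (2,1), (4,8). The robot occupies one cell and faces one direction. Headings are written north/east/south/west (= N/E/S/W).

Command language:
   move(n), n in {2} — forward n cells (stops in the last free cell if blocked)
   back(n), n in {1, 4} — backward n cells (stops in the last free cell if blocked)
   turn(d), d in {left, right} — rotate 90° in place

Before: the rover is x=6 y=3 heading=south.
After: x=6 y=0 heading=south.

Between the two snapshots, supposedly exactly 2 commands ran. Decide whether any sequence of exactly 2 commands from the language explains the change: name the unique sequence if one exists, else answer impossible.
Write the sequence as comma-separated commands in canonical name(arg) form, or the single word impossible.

key: still facing S at the end — nothing in the sequence rotates
start: x=6 y=3 heading=south
1. move(2) → x=6 y=1 heading=south
2. move(2) → x=6 y=0 heading=south
uniquely the one of 25 2-step routes that fits.

move(2), move(2)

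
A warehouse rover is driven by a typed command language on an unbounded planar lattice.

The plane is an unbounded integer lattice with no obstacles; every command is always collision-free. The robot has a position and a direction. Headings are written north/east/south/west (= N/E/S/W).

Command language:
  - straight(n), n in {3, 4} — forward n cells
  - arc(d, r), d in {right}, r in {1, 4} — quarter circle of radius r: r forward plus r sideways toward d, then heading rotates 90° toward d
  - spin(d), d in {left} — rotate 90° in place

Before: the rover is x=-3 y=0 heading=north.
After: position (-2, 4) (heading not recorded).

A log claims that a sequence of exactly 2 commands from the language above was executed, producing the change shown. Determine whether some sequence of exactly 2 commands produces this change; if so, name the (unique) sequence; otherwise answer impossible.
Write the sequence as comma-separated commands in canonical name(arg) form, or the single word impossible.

key: order matters: swapping straight(3) and arc(right, 1) lands elsewhere
initial: x=-3 y=0 heading=north
step 1 (straight(3)): x=-3 y=3 heading=north
step 2 (arc(right, 1)): x=-2 y=4 heading=east
no other 2-command option fits: unique.

straight(3), arc(right, 1)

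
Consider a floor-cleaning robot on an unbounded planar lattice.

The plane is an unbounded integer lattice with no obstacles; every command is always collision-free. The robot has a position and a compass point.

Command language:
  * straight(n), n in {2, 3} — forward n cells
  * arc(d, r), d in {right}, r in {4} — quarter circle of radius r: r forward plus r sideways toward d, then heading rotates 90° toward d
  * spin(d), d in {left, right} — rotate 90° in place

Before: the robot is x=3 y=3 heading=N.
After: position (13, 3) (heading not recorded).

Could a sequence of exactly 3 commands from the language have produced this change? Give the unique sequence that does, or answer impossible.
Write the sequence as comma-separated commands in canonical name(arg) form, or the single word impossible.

arc(right, 4), straight(2), arc(right, 4)

from: x=3 y=3 heading=N
step 1 (arc(right, 4)): x=7 y=7 heading=E
step 2 (straight(2)): x=9 y=7 heading=E
step 3 (arc(right, 4)): x=13 y=3 heading=S
uniquely the one of 125 3-step routes that fits.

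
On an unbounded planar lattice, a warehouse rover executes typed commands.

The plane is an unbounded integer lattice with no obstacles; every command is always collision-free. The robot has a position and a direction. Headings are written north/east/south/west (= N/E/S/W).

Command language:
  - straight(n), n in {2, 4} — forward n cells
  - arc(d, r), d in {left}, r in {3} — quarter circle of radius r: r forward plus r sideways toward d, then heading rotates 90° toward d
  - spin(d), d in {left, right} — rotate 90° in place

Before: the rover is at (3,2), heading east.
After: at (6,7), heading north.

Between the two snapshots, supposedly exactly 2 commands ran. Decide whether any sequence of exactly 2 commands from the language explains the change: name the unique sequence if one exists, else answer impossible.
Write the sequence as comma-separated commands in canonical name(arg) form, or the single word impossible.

key: position moved to (6,7) AND the heading swung to N — translation plus rotation needed
start: at (3,2), heading east
t=1 arc(left, 3) ⇒ at (6,5), heading north
t=2 straight(2) ⇒ at (6,7), heading north
no other 2-command option fits: unique.

arc(left, 3), straight(2)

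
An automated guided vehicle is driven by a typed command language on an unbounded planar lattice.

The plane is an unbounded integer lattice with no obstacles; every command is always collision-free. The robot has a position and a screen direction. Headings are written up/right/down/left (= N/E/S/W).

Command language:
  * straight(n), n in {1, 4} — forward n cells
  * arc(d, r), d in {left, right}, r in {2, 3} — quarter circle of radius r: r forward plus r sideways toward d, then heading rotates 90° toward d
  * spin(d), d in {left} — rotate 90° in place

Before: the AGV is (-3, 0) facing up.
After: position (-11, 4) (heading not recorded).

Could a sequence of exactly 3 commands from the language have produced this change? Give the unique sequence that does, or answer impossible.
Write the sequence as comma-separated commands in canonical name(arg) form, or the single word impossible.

arc(left, 2), straight(4), arc(right, 2)

key: order matters: swapping arc(left, 2) and arc(right, 2) lands elsewhere
start: (-3, 0) facing up
step 1 (arc(left, 2)): (-5, 2) facing left
step 2 (straight(4)): (-9, 2) facing left
step 3 (arc(right, 2)): (-11, 4) facing up
no rival 3-sequence matches.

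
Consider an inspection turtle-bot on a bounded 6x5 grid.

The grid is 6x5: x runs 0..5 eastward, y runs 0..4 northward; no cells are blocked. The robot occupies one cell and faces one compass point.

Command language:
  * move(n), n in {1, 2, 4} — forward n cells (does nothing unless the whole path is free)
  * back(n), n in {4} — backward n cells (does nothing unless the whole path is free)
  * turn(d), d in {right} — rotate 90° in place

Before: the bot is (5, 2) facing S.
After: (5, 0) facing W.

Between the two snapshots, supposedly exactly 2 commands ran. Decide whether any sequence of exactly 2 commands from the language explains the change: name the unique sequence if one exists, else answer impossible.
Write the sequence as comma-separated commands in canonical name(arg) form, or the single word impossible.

key: running turn(right) before move(2) would end elsewhere — order is forced
t0: (5, 2) facing S
t=1 move(2) ⇒ (5, 0) facing S
t=2 turn(right) ⇒ (5, 0) facing W
all 25 alternatives checked — unique.

move(2), turn(right)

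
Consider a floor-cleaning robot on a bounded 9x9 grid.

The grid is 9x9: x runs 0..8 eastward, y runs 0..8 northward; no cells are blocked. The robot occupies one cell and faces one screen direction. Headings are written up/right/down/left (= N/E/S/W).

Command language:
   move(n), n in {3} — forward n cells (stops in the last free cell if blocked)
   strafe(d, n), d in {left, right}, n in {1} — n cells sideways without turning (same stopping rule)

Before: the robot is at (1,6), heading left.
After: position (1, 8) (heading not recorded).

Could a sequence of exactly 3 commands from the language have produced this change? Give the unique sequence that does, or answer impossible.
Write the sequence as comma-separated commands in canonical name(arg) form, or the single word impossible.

strafe(right, 1), strafe(right, 1), strafe(right, 1)

key: the third strafe(right, 1) runs into the grid edge before its full distance
from: at (1,6), heading left
[1] after strafe(right, 1): at (1,7), heading left
[2] after strafe(right, 1): at (1,8), heading left
[3] after strafe(right, 1): at (1,8), heading left
all 27 alternatives checked — unique.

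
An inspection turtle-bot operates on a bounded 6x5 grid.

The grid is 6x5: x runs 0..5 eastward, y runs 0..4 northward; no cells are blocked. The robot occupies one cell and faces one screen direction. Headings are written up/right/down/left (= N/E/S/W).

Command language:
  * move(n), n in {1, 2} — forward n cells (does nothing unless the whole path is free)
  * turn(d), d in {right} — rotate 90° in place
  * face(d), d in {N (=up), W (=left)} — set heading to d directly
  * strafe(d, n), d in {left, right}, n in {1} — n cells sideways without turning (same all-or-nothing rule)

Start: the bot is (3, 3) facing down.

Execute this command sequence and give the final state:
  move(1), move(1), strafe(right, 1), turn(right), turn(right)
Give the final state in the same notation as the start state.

t0: (3, 3) facing down
t=1 move(1) ⇒ (3, 2) facing down
t=2 move(1) ⇒ (3, 1) facing down
t=3 strafe(right, 1) ⇒ (2, 1) facing down
t=4 turn(right) ⇒ (2, 1) facing left
t=5 turn(right) ⇒ (2, 1) facing up

(2, 1) facing up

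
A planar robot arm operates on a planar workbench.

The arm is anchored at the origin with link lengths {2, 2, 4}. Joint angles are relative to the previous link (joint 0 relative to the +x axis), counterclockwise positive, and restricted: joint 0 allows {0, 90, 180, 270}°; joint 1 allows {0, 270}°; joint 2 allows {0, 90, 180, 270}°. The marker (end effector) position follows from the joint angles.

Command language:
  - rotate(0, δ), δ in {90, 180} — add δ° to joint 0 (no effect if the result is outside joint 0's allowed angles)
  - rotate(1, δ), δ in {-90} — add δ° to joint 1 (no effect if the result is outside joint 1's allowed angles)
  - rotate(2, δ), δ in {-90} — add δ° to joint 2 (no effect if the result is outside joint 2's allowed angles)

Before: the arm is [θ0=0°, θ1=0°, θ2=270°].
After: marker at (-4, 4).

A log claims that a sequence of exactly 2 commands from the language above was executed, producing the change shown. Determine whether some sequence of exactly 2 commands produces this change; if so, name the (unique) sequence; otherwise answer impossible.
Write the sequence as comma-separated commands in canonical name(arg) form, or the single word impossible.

start: [θ0=0°, θ1=0°, θ2=270°]
[1] after rotate(0, 90): [θ0=90°, θ1=0°, θ2=270°]
[2] after rotate(0, 90): [θ0=180°, θ1=0°, θ2=270°]
all 16 alternatives checked — unique.

rotate(0, 90), rotate(0, 90)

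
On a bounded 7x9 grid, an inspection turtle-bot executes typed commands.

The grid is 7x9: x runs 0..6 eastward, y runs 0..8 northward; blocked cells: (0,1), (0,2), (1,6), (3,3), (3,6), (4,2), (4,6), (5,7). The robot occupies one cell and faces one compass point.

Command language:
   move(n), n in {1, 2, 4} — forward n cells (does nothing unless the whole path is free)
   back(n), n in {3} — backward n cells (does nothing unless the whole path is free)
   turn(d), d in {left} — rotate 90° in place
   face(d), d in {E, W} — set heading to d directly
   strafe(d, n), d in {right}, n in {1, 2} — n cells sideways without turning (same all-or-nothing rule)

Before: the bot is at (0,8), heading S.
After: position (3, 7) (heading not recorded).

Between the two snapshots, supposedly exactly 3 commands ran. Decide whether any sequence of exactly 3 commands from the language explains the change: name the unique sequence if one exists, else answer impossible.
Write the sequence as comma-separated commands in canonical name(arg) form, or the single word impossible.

move(1), face(W), back(3)

key: order matters: swapping move(1) and back(3) lands elsewhere
begin: at (0,8), heading S
t=1 move(1) ⇒ at (0,7), heading S
t=2 face(W) ⇒ at (0,7), heading W
t=3 back(3) ⇒ at (3,7), heading W
no other 3-command option fits: unique.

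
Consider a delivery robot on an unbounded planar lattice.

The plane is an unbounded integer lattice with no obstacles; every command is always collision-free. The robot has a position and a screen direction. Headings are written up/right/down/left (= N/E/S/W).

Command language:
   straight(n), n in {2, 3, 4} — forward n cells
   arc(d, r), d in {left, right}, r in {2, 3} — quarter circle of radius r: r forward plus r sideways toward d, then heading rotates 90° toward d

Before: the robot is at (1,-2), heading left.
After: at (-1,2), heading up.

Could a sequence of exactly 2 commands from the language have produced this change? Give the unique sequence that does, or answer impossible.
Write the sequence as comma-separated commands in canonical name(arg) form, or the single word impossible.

arc(right, 2), straight(2)

key: running straight(2) before arc(right, 2) would end elsewhere — order is forced
from: at (1,-2), heading left
1. arc(right, 2) → at (-1,0), heading up
2. straight(2) → at (-1,2), heading up
no other 2-command option fits: unique.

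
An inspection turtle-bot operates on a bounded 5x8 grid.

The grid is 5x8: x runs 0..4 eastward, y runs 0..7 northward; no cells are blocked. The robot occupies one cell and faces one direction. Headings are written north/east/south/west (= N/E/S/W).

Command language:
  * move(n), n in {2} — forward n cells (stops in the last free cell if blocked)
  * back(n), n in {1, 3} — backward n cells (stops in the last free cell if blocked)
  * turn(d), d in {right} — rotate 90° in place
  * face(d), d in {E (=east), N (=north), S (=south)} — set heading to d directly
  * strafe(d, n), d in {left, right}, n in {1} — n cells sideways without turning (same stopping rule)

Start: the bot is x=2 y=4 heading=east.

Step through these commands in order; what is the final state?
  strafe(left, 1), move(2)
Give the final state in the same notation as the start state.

begin: x=2 y=4 heading=east
step 1 (strafe(left, 1)): x=2 y=5 heading=east
step 2 (move(2)): x=4 y=5 heading=east

x=4 y=5 heading=east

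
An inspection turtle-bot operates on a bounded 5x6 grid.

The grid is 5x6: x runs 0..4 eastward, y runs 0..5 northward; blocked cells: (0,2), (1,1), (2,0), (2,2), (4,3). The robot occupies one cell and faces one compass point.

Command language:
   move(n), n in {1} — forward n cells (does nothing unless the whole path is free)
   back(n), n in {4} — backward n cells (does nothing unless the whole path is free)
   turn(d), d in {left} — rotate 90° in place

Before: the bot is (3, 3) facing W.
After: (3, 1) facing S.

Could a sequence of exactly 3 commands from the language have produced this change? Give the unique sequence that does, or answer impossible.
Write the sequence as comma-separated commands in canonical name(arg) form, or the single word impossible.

turn(left), move(1), move(1)

key: position moved to (3,1) AND the heading swung to S — translation plus rotation needed
begin: (3, 3) facing W
t=1 turn(left) ⇒ (3, 3) facing S
t=2 move(1) ⇒ (3, 2) facing S
t=3 move(1) ⇒ (3, 1) facing S
uniquely the one of 27 3-step routes that fits.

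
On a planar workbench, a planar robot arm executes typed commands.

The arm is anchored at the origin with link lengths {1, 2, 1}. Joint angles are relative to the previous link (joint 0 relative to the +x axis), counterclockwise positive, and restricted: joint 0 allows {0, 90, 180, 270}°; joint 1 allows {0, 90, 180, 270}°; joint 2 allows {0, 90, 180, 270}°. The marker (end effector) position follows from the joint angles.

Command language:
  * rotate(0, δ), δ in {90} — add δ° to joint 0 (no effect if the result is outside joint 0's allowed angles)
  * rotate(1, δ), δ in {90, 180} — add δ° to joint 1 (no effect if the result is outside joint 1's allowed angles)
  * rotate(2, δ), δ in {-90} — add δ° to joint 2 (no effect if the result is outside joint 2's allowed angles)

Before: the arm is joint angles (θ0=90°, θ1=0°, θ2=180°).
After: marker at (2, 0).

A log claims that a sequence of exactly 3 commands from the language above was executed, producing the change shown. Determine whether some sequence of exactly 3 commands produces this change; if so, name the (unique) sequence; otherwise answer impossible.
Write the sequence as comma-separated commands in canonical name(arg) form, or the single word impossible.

rotate(0, 90), rotate(0, 90), rotate(0, 90)

t0: joint angles (θ0=90°, θ1=0°, θ2=180°)
t=1 rotate(0, 90) ⇒ joint angles (θ0=180°, θ1=0°, θ2=180°)
t=2 rotate(0, 90) ⇒ joint angles (θ0=270°, θ1=0°, θ2=180°)
t=3 rotate(0, 90) ⇒ joint angles (θ0=0°, θ1=0°, θ2=180°)
no rival 3-sequence matches.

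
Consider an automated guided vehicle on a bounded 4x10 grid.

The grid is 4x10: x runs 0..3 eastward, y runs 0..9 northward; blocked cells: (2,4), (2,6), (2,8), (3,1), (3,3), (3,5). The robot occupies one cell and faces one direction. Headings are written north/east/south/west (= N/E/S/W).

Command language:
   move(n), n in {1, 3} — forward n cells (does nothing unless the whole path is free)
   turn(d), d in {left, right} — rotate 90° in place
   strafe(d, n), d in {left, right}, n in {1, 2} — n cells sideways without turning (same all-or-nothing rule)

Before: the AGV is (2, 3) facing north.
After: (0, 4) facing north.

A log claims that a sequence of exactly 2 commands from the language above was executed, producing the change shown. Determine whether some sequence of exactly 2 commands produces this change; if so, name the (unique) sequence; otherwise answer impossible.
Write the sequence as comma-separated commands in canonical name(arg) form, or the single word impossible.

key: still facing N at the end — nothing in the sequence rotates
start: (2, 3) facing north
[1] after strafe(left, 2): (0, 3) facing north
[2] after move(1): (0, 4) facing north
uniquely the one of 64 2-step routes that fits.

strafe(left, 2), move(1)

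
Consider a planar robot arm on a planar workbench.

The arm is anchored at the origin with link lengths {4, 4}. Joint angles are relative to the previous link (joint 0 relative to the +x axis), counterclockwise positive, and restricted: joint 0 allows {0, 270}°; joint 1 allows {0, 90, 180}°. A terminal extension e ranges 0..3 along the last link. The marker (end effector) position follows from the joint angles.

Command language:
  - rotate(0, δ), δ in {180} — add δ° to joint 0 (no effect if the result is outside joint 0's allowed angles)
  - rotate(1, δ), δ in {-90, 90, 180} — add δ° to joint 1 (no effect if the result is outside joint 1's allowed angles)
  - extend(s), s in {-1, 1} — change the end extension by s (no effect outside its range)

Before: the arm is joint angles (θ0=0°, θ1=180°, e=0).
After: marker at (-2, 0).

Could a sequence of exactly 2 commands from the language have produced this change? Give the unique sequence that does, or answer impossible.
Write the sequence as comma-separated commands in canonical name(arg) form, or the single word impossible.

extend(1), extend(1)

from: joint angles (θ0=0°, θ1=180°, e=0)
[1] after extend(1): joint angles (θ0=0°, θ1=180°, e=1)
[2] after extend(1): joint angles (θ0=0°, θ1=180°, e=2)
no other 2-command option fits: unique.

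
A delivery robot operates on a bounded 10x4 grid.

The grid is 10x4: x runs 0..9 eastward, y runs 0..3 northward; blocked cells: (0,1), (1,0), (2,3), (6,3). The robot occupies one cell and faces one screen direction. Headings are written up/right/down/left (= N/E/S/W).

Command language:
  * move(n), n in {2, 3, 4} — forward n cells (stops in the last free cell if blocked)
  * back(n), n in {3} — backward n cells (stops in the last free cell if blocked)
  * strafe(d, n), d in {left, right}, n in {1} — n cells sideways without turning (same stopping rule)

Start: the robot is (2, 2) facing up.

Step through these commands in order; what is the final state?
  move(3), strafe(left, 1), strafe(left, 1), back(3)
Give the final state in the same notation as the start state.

begin: (2, 2) facing up
t=1 move(3) ⇒ (2, 2) facing up
t=2 strafe(left, 1) ⇒ (1, 2) facing up
t=3 strafe(left, 1) ⇒ (0, 2) facing up
t=4 back(3) ⇒ (0, 2) facing up

(0, 2) facing up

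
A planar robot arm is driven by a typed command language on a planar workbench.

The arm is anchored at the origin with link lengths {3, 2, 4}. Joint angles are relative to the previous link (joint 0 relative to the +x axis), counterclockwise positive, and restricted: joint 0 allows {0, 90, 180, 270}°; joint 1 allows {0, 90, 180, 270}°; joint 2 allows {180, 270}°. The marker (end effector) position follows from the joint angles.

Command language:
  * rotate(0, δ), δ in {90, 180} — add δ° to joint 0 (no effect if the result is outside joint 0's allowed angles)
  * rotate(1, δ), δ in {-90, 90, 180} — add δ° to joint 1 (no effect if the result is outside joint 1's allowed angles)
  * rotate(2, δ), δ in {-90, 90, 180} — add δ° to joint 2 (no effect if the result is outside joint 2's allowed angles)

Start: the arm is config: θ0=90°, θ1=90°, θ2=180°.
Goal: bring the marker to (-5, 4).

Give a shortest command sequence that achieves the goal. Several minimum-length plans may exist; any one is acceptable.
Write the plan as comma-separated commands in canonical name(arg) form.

rotate(2, 90), rotate(0, 90), rotate(1, -90)

initial: config: θ0=90°, θ1=90°, θ2=180°
step 1 (rotate(2, 90)): config: θ0=90°, θ1=90°, θ2=270°
step 2 (rotate(0, 90)): config: θ0=180°, θ1=90°, θ2=270°
step 3 (rotate(1, -90)): config: θ0=180°, θ1=0°, θ2=270°
shorter routes all fall short; 3 is best.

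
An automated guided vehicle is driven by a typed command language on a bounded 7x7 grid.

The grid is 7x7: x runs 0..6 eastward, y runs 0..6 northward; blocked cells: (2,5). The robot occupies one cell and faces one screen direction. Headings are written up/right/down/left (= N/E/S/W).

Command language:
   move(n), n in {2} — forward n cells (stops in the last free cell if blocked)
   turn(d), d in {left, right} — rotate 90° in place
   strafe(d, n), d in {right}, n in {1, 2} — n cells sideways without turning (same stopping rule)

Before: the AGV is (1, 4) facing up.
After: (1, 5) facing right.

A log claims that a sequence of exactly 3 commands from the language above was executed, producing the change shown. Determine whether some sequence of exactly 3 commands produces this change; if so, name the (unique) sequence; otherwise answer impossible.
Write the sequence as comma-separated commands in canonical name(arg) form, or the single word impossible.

key: running strafe(right, 1) before move(2) would end elsewhere — order is forced
t0: (1, 4) facing up
step 1 (move(2)): (1, 6) facing up
step 2 (turn(right)): (1, 6) facing right
step 3 (strafe(right, 1)): (1, 5) facing right
all 125 alternatives checked — unique.

move(2), turn(right), strafe(right, 1)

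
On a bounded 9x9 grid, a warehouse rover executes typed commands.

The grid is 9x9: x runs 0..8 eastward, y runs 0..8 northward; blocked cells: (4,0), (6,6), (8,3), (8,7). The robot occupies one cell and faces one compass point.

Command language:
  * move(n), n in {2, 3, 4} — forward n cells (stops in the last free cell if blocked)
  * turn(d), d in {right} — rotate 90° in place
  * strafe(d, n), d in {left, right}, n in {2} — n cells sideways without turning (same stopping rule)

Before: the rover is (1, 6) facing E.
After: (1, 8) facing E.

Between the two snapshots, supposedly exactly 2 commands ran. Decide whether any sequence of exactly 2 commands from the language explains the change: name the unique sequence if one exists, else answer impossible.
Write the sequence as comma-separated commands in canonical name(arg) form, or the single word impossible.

key: still facing E at the end — nothing in the sequence rotates
t0: (1, 6) facing E
[1] after strafe(left, 2): (1, 8) facing E
[2] after strafe(left, 2): (1, 8) facing E
no other 2-command option fits: unique.

strafe(left, 2), strafe(left, 2)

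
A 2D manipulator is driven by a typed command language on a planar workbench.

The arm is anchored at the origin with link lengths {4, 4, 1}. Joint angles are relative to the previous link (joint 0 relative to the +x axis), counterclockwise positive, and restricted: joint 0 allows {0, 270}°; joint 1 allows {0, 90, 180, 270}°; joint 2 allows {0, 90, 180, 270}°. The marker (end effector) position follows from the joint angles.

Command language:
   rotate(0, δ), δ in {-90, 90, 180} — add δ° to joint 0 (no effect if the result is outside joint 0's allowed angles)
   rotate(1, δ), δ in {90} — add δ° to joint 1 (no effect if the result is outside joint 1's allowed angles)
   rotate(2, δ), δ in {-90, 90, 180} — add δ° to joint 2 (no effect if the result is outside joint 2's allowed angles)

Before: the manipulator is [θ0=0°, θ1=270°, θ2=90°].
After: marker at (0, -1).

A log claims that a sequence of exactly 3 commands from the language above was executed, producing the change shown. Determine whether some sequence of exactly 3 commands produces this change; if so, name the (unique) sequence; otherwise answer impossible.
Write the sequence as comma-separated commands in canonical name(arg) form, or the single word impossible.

t0: [θ0=0°, θ1=270°, θ2=90°]
1. rotate(1, 90) → [θ0=0°, θ1=0°, θ2=90°]
2. rotate(1, 90) → [θ0=0°, θ1=90°, θ2=90°]
3. rotate(1, 90) → [θ0=0°, θ1=180°, θ2=90°]
no rival 3-sequence matches.

rotate(1, 90), rotate(1, 90), rotate(1, 90)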